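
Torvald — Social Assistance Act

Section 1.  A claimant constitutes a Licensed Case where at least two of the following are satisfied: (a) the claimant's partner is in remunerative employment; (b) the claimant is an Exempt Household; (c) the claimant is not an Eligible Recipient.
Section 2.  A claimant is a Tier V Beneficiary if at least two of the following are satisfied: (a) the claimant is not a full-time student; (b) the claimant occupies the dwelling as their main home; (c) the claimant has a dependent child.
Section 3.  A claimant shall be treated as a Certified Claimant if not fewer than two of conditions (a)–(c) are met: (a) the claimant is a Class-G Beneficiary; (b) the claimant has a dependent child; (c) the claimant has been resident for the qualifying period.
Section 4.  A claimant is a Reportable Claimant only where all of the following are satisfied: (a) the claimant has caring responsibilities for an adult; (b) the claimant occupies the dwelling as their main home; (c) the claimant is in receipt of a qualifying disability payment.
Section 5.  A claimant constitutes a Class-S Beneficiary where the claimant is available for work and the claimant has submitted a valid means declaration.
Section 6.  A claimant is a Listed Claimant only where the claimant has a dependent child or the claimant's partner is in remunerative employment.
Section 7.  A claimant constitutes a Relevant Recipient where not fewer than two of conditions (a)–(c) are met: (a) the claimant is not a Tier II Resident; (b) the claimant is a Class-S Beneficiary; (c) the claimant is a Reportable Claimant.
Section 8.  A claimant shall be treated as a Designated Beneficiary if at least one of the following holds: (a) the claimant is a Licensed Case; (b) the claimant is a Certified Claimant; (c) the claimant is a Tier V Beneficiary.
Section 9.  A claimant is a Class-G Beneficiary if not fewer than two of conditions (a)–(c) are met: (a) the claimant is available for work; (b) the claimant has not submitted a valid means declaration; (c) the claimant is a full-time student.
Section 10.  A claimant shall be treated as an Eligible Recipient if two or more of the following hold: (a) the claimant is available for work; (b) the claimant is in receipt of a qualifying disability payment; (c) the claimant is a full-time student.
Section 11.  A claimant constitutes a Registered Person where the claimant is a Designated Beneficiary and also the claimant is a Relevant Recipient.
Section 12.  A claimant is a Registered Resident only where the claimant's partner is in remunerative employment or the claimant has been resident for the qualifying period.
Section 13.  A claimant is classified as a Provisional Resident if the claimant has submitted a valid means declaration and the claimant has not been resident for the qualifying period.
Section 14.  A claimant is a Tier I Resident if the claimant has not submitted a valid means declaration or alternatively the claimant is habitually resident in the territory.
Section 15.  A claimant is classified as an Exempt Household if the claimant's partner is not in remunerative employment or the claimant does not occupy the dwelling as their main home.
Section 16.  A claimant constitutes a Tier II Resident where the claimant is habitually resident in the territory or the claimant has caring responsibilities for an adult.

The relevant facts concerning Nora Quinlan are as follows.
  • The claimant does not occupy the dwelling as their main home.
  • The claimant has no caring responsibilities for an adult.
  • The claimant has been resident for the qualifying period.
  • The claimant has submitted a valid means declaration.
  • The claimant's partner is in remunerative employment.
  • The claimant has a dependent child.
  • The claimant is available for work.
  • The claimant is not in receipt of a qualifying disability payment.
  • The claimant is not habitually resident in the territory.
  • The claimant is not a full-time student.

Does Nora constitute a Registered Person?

Yes

Under section 15: the claimant's partner is not in remunerative employment? no; or the claimant does not occupy the dwelling as their main home? yes. So the claimant is an Exempt Household.
Under section 10: the claimant is available for work? yes; the claimant is in receipt of a qualifying disability payment? no; the claimant is a full-time student? no — 1 of 3 hold (need ≥2) → not satisfied.
Under section 1: the claimant's partner is in remunerative employment? yes; Exempt Household (section 15)? yes; not an Eligible Recipient (section 10)? yes — 3 of 3 hold (need ≥2) → satisfied.
Under section 9: the claimant is available for work? yes; the claimant has not submitted a valid means declaration? no; the claimant is a full-time student? no — 1 of 3 hold (need ≥2) → not satisfied.
Under section 3: Class-G Beneficiary (section 9)? no; the claimant has a dependent child? yes; the claimant has been resident for the qualifying period? yes — 2 of 3 hold (need ≥2) → satisfied.
Under section 2: the claimant is not a full-time student? yes; the claimant occupies the dwelling as their main home? no; the claimant has a dependent child? yes — 2 of 3 hold (need ≥2) → satisfied.
Under section 8: Licensed Case (section 1)? yes; or Certified Claimant (section 3)? yes; or Tier V Beneficiary (section 2)? yes. So the claimant is a Designated Beneficiary.
Under section 16: the claimant is habitually resident in the territory? no; or the claimant has caring responsibilities for an adult? no. So the claimant is not a Tier II Resident.
Under section 5: the claimant is available for work? yes; and the claimant has submitted a valid means declaration? yes. So the claimant is a Class-S Beneficiary.
Under section 4: the claimant has caring responsibilities for an adult? no; and the claimant occupies the dwelling as their main home? no; and the claimant is in receipt of a qualifying disability payment? no. So the claimant is not a Reportable Claimant.
Under section 7: not a Tier II Resident (section 16)? yes; Class-S Beneficiary (section 5)? yes; Reportable Claimant (section 4)? no — 2 of 3 hold (need ≥2) → satisfied.
Under section 11: Designated Beneficiary (section 8)? yes; and Relevant Recipient (section 7)? yes. So the claimant is a Registered Person.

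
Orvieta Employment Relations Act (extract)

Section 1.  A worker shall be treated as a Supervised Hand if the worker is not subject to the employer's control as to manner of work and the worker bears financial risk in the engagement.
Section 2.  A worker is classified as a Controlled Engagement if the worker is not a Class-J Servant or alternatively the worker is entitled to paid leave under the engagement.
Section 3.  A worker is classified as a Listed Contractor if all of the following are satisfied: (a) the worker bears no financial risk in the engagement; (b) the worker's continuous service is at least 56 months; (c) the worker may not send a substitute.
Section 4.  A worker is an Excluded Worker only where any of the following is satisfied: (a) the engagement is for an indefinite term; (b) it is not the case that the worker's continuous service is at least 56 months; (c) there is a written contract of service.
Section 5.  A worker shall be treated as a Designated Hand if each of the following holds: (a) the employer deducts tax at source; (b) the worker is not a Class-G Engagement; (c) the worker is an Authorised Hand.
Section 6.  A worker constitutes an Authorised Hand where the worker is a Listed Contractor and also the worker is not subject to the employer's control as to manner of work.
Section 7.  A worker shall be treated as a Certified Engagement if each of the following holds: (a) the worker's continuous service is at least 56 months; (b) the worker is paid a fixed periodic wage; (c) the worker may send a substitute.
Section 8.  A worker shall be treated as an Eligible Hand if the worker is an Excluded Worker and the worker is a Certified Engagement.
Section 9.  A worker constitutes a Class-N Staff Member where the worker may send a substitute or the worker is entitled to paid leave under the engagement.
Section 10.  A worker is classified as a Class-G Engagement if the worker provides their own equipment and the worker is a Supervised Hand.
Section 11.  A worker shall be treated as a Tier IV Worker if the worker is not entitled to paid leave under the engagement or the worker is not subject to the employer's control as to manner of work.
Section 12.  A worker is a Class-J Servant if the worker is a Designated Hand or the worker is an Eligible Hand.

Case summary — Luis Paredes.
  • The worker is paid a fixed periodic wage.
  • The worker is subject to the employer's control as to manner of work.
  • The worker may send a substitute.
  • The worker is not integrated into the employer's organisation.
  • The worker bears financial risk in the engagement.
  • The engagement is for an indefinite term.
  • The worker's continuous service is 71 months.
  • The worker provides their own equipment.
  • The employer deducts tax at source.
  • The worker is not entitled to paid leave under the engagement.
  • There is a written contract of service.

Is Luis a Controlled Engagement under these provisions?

No

section 1 — Supervised Hand: [the worker is not subject to the employer's control as to manner of work? no] AND [the worker bears financial risk in the engagement? yes] → not satisfied.
section 10 — Class-G Engagement: [the worker provides their own equipment? yes] AND [Supervised Hand (section 1)? no] → not satisfied.
section 3 — Listed Contractor: [the worker bears no financial risk in the engagement? no] AND [worker's continuous service: 71 months ≥ 56 months? yes] AND [the worker may not send a substitute? no] → not satisfied.
section 6 — Authorised Hand: [Listed Contractor (section 3)? no] AND [the worker is not subject to the employer's control as to manner of work? no] → not satisfied.
section 5 — Designated Hand: [the employer deducts tax at source? yes] AND [not a Class-G Engagement (section 10)? yes] AND [Authorised Hand (section 6)? no] → not satisfied.
section 4 — Excluded Worker: [the engagement is for an indefinite term? yes] OR [worker's continuous service: 71 months ≥ 56 months? yes, so negated condition no] OR [there is a written contract of service? yes] → satisfied.
section 7 — Certified Engagement: [worker's continuous service: 71 months ≥ 56 months? yes] AND [the worker is paid a fixed periodic wage? yes] AND [the worker may send a substitute? yes] → satisfied.
section 8 — Eligible Hand: [Excluded Worker (section 4)? yes] AND [Certified Engagement (section 7)? yes] → satisfied.
section 12 — Class-J Servant: [Designated Hand (section 5)? no] OR [Eligible Hand (section 8)? yes] → satisfied.
section 2 — Controlled Engagement: [not a Class-J Servant (section 12)? no] OR [the worker is entitled to paid leave under the engagement? no] → not satisfied.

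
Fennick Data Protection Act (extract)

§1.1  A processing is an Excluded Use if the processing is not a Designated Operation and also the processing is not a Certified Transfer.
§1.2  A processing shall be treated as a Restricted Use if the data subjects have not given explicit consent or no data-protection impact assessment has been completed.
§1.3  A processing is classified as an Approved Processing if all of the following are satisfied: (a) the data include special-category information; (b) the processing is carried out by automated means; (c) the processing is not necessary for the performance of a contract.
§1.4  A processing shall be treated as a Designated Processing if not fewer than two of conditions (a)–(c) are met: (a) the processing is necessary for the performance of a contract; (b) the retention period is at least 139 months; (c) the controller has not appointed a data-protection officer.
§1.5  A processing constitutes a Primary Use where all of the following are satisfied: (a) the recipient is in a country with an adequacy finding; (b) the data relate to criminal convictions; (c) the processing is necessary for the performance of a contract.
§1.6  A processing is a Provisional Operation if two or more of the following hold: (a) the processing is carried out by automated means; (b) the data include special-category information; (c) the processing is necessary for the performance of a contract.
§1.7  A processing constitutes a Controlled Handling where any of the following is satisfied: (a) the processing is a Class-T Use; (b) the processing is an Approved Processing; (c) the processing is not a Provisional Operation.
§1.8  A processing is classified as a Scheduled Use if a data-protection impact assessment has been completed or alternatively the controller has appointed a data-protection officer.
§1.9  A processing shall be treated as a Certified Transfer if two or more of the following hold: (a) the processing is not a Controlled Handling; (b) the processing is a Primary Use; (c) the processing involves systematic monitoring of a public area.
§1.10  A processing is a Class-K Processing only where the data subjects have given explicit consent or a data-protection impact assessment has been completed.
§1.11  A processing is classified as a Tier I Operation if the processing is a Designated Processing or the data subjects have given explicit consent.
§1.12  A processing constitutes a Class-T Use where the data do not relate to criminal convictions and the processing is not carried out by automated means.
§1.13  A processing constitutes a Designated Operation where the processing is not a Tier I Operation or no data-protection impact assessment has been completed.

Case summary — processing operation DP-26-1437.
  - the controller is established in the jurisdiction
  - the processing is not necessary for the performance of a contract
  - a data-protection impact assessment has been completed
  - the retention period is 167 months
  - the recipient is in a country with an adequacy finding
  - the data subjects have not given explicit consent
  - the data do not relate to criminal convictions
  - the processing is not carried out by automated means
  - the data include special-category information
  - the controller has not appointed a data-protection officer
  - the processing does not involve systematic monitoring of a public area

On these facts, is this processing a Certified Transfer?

§1.12 — Class-T Use: [the data do not relate to criminal convictions? yes] AND [the processing is not carried out by automated means? yes] → satisfied.
§1.3 — Approved Processing: [the data include special-category information? yes] AND [the processing is carried out by automated means? no] AND [the processing is not necessary for the performance of a contract? yes] → not satisfied.
§1.6 — Provisional Operation: the processing is carried out by automated means? no; the data include special-category information? yes; the processing is necessary for the performance of a contract? no — 1 of 3 hold (need ≥2) → not satisfied.
§1.7 — Controlled Handling: [Class-T Use (§1.12)? yes] OR [Approved Processing (§1.3)? no] OR [not a Provisional Operation (§1.6)? yes] → satisfied.
§1.5 — Primary Use: [the recipient is in a country with an adequacy finding? yes] AND [the data relate to criminal convictions? no] AND [the processing is necessary for the performance of a contract? no] → not satisfied.
§1.9 — Certified Transfer: not a Controlled Handling (§1.7)? no; Primary Use (§1.5)? no; the processing involves systematic monitoring of a public area? no — 0 of 3 hold (need ≥2) → not satisfied.

No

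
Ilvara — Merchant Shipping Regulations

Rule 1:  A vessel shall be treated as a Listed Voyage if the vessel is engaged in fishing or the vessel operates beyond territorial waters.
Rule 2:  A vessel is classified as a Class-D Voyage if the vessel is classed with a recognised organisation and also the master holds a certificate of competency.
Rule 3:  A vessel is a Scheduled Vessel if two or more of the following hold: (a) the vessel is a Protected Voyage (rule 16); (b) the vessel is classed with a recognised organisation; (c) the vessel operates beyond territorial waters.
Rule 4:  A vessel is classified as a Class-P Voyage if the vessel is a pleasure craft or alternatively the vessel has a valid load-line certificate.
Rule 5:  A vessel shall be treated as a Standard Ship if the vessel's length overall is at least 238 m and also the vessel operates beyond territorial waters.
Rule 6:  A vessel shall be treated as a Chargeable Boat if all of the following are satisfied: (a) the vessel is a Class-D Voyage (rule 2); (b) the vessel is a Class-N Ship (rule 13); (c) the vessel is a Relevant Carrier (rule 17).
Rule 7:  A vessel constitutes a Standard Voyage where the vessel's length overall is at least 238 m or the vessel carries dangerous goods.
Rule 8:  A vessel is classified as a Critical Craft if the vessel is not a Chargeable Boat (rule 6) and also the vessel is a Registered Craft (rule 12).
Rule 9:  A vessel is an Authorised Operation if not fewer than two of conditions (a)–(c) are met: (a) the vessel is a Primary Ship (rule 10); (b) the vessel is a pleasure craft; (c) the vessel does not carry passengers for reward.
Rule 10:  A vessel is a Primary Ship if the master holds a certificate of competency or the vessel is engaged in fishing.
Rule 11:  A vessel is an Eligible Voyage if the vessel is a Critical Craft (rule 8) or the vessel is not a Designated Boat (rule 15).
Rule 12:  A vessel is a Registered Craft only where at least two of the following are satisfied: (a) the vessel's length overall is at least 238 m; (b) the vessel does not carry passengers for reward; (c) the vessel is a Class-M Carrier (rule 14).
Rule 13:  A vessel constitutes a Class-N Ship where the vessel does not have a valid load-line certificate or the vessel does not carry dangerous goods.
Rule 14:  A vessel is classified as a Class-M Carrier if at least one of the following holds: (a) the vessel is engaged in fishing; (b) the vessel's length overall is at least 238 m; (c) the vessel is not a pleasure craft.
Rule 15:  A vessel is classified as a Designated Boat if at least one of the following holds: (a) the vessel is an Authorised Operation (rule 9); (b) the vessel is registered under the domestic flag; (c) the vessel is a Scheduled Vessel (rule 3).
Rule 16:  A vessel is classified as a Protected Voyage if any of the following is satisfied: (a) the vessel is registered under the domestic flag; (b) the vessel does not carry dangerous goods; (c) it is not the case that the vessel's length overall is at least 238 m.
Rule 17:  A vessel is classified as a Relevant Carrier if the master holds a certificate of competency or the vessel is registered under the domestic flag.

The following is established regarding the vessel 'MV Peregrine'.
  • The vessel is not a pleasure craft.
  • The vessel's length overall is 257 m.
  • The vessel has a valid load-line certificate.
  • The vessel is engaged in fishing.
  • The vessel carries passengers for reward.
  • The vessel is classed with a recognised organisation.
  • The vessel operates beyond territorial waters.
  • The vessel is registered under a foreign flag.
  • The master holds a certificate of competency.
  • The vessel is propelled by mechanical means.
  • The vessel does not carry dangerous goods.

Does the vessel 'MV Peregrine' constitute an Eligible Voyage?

No

rule 2 — Class-D Voyage: [the vessel is classed with a recognised organisation? yes] AND [the master holds a certificate of competency? yes] → satisfied.
rule 13 — Class-N Ship: [the vessel does not have a valid load-line certificate? no] OR [the vessel does not carry dangerous goods? yes] → satisfied.
rule 17 — Relevant Carrier: [the master holds a certificate of competency? yes] OR [the vessel is registered under the domestic flag? no] → satisfied.
rule 6 — Chargeable Boat: [Class-D Voyage (rule 2)? yes] AND [Class-N Ship (rule 13)? yes] AND [Relevant Carrier (rule 17)? yes] → satisfied.
rule 14 — Class-M Carrier: [the vessel is engaged in fishing? yes] OR [vessel's length overall: 257 m ≥ 238 m? yes] OR [the vessel is not a pleasure craft? yes] → satisfied.
rule 12 — Registered Craft: vessel's length overall: 257 m ≥ 238 m? yes; the vessel does not carry passengers for reward? no; Class-M Carrier (rule 14)? yes — 2 of 3 hold (need ≥2) → satisfied.
rule 8 — Critical Craft: [not a Chargeable Boat (rule 6)? no] AND [Registered Craft (rule 12)? yes] → not satisfied.
rule 10 — Primary Ship: [the master holds a certificate of competency? yes] OR [the vessel is engaged in fishing? yes] → satisfied.
rule 9 — Authorised Operation: Primary Ship (rule 10)? yes; the vessel is a pleasure craft? no; the vessel does not carry passengers for reward? no — 1 of 3 hold (need ≥2) → not satisfied.
rule 16 — Protected Voyage: [the vessel is registered under the domestic flag? no] OR [the vessel does not carry dangerous goods? yes] OR [vessel's length overall: 257 m ≥ 238 m? yes, so negated condition no] → satisfied.
rule 3 — Scheduled Vessel: Protected Voyage (rule 16)? yes; the vessel is classed with a recognised organisation? yes; the vessel operates beyond territorial waters? yes — 3 of 3 hold (need ≥2) → satisfied.
rule 15 — Designated Boat: [Authorised Operation (rule 9)? no] OR [the vessel is registered under the domestic flag? no] OR [Scheduled Vessel (rule 3)? yes] → satisfied.
rule 11 — Eligible Voyage: [Critical Craft (rule 8)? no] OR [not a Designated Boat (rule 15)? no] → not satisfied.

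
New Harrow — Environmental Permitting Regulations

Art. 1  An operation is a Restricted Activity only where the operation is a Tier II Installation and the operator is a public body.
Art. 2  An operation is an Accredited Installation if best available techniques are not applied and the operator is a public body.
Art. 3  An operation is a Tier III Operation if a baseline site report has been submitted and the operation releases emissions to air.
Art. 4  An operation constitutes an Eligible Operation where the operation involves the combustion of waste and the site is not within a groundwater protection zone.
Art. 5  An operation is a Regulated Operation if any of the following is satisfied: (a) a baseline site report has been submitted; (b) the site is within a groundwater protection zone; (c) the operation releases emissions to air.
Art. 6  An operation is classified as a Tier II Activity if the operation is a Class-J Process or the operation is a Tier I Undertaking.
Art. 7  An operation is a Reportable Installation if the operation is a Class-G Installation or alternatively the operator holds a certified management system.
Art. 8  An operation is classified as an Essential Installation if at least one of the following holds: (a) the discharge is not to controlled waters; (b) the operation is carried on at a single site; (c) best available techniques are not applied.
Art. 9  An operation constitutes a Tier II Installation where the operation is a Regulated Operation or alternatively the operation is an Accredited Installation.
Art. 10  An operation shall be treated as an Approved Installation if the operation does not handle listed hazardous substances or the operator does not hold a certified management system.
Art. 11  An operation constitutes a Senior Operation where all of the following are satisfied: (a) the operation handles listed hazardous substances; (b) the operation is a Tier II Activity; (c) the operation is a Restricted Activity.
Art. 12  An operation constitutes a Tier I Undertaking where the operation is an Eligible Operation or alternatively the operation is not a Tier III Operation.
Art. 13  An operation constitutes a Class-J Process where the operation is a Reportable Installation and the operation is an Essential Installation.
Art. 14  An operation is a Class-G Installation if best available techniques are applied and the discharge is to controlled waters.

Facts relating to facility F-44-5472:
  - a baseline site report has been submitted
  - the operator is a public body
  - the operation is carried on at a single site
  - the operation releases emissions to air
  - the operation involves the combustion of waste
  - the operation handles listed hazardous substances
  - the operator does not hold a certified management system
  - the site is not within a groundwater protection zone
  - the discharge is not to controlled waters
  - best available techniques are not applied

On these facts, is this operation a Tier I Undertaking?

Under article 4: the operation involves the combustion of waste? yes; and the site is not within a groundwater protection zone? yes. So the operation is an Eligible Operation.
Under article 3: a baseline site report has been submitted? yes; and the operation releases emissions to air? yes. So the operation is a Tier III Operation.
Under article 12: Eligible Operation (article 4)? yes; or not a Tier III Operation (article 3)? no. So the operation is a Tier I Undertaking.

Yes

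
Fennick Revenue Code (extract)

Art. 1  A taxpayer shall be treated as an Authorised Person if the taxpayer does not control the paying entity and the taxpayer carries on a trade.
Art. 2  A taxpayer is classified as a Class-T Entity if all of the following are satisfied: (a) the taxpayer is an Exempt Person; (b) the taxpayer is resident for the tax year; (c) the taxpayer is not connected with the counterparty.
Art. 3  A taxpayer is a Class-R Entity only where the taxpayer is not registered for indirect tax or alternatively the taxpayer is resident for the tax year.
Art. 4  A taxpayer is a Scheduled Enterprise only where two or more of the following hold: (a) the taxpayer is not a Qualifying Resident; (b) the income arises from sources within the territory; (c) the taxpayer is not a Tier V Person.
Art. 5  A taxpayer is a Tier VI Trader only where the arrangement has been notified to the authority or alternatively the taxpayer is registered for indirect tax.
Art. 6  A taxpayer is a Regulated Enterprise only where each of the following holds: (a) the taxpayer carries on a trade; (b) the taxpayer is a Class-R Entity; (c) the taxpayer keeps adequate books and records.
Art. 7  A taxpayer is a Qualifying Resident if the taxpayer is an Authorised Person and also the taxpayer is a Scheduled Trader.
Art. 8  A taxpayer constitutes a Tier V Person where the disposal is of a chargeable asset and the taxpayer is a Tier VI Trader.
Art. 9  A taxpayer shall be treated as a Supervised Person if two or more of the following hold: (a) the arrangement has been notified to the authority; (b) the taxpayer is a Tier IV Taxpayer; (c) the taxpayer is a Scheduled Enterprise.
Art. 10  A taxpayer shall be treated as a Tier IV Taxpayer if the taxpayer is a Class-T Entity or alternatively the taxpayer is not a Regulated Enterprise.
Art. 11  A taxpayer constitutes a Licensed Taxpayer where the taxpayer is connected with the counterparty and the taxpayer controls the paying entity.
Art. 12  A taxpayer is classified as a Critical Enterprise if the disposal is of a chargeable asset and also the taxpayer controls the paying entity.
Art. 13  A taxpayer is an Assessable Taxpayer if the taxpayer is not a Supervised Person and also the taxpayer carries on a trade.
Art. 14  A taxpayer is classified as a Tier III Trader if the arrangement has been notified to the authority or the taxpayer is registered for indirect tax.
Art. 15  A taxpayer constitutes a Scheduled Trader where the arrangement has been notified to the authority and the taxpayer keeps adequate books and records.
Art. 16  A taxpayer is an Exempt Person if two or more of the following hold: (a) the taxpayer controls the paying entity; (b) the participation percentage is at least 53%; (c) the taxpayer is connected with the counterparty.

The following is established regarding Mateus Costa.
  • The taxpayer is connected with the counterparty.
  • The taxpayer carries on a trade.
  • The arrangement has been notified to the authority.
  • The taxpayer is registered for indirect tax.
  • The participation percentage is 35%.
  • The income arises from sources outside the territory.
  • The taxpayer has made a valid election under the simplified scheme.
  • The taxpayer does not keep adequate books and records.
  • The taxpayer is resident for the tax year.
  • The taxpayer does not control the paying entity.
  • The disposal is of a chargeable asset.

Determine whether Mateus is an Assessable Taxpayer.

article 16 — Exempt Person: the taxpayer controls the paying entity? no; participation percentage: 35% ≥ 53%? no; the taxpayer is connected with the counterparty? yes — 1 of 3 hold (need ≥2) → not satisfied.
article 2 — Class-T Entity: [Exempt Person (article 16)? no] AND [the taxpayer is resident for the tax year? yes] AND [the taxpayer is not connected with the counterparty? no] → not satisfied.
article 3 — Class-R Entity: [the taxpayer is not registered for indirect tax? no] OR [the taxpayer is resident for the tax year? yes] → satisfied.
article 6 — Regulated Enterprise: [the taxpayer carries on a trade? yes] AND [Class-R Entity (article 3)? yes] AND [the taxpayer keeps adequate books and records? no] → not satisfied.
article 10 — Tier IV Taxpayer: [Class-T Entity (article 2)? no] OR [not a Regulated Enterprise (article 6)? yes] → satisfied.
article 1 — Authorised Person: [the taxpayer does not control the paying entity? yes] AND [the taxpayer carries on a trade? yes] → satisfied.
article 15 — Scheduled Trader: [the arrangement has been notified to the authority? yes] AND [the taxpayer keeps adequate books and records? no] → not satisfied.
article 7 — Qualifying Resident: [Authorised Person (article 1)? yes] AND [Scheduled Trader (article 15)? no] → not satisfied.
article 5 — Tier VI Trader: [the arrangement has been notified to the authority? yes] OR [the taxpayer is registered for indirect tax? yes] → satisfied.
article 8 — Tier V Person: [the disposal is of a chargeable asset? yes] AND [Tier VI Trader (article 5)? yes] → satisfied.
article 4 — Scheduled Enterprise: not a Qualifying Resident (article 7)? yes; the income arises from sources within the territory? no; not a Tier V Person (article 8)? no — 1 of 3 hold (need ≥2) → not satisfied.
article 9 — Supervised Person: the arrangement has been notified to the authority? yes; Tier IV Taxpayer (article 10)? yes; Scheduled Enterprise (article 4)? no — 2 of 3 hold (need ≥2) → satisfied.
article 13 — Assessable Taxpayer: [not a Supervised Person (article 9)? no] AND [the taxpayer carries on a trade? yes] → not satisfied.

No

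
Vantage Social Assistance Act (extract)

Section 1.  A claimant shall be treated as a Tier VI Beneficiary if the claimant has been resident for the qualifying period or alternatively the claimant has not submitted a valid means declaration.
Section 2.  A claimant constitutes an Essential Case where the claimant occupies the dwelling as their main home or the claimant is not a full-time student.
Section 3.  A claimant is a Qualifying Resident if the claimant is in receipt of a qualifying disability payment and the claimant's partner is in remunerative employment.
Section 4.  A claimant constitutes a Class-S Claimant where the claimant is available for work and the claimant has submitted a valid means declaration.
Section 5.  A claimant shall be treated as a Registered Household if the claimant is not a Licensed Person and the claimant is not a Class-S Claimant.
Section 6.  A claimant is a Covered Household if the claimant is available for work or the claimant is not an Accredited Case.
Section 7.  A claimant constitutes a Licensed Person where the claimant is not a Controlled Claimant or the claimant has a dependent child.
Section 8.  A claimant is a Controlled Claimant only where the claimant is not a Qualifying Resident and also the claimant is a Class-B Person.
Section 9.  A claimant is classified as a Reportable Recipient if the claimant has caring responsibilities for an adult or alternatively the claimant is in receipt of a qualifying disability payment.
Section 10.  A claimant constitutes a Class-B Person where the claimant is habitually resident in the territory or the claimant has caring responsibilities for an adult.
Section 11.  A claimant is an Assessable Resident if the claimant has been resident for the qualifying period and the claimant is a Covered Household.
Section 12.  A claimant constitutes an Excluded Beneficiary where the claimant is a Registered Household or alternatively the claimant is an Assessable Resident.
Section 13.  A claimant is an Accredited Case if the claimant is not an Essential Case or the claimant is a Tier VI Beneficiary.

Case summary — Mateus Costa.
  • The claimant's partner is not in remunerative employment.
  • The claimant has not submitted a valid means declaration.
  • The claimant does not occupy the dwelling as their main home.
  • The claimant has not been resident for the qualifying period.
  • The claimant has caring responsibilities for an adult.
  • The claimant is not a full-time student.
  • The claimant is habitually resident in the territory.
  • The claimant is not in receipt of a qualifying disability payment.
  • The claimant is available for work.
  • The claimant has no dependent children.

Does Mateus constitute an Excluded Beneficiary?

Yes

section 3 — Qualifying Resident: [the claimant is in receipt of a qualifying disability payment? no] AND [the claimant's partner is in remunerative employment? no] → not satisfied.
section 10 — Class-B Person: [the claimant is habitually resident in the territory? yes] OR [the claimant has caring responsibilities for an adult? yes] → satisfied.
section 8 — Controlled Claimant: [not a Qualifying Resident (section 3)? yes] AND [Class-B Person (section 10)? yes] → satisfied.
section 7 — Licensed Person: [not a Controlled Claimant (section 8)? no] OR [the claimant has a dependent child? no] → not satisfied.
section 4 — Class-S Claimant: [the claimant is available for work? yes] AND [the claimant has submitted a valid means declaration? no] → not satisfied.
section 5 — Registered Household: [not a Licensed Person (section 7)? yes] AND [not a Class-S Claimant (section 4)? yes] → satisfied.
section 2 — Essential Case: [the claimant occupies the dwelling as their main home? no] OR [the claimant is not a full-time student? yes] → satisfied.
section 1 — Tier VI Beneficiary: [the claimant has been resident for the qualifying period? no] OR [the claimant has not submitted a valid means declaration? yes] → satisfied.
section 13 — Accredited Case: [not an Essential Case (section 2)? no] OR [Tier VI Beneficiary (section 1)? yes] → satisfied.
section 6 — Covered Household: [the claimant is available for work? yes] OR [not an Accredited Case (section 13)? no] → satisfied.
section 11 — Assessable Resident: [the claimant has been resident for the qualifying period? no] AND [Covered Household (section 6)? yes] → not satisfied.
section 12 — Excluded Beneficiary: [Registered Household (section 5)? yes] OR [Assessable Resident (section 11)? no] → satisfied.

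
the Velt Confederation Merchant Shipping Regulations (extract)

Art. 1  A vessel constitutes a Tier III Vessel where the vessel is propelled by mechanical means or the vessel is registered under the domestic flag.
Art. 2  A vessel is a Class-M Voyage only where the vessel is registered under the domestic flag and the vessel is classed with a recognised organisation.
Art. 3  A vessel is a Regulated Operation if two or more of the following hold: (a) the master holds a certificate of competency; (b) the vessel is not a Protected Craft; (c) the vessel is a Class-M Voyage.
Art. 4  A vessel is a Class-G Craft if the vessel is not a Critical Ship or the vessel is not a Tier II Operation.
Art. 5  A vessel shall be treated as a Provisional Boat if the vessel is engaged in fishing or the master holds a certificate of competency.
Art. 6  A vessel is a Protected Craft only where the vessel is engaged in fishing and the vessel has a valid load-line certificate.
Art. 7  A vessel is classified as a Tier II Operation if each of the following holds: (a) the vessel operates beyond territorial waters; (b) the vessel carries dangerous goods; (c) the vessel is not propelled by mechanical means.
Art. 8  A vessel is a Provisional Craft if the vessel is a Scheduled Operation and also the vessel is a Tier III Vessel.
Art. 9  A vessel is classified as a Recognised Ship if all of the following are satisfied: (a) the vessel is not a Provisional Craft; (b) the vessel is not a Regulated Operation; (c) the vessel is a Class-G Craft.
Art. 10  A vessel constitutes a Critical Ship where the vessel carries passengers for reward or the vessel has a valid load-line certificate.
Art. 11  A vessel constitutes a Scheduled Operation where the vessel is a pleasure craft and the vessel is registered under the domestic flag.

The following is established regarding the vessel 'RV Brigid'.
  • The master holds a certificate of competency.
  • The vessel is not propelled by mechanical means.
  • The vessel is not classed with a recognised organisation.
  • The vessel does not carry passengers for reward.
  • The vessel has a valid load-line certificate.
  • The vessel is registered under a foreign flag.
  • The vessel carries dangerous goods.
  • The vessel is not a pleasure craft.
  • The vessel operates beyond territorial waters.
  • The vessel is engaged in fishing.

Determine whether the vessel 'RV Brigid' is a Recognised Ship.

article 11 — Scheduled Operation: [the vessel is a pleasure craft? no] AND [the vessel is registered under the domestic flag? no] → not satisfied.
article 1 — Tier III Vessel: [the vessel is propelled by mechanical means? no] OR [the vessel is registered under the domestic flag? no] → not satisfied.
article 8 — Provisional Craft: [Scheduled Operation (article 11)? no] AND [Tier III Vessel (article 1)? no] → not satisfied.
article 6 — Protected Craft: [the vessel is engaged in fishing? yes] AND [the vessel has a valid load-line certificate? yes] → satisfied.
article 2 — Class-M Voyage: [the vessel is registered under the domestic flag? no] AND [the vessel is classed with a recognised organisation? no] → not satisfied.
article 3 — Regulated Operation: the master holds a certificate of competency? yes; not a Protected Craft (article 6)? no; Class-M Voyage (article 2)? no — 1 of 3 hold (need ≥2) → not satisfied.
article 10 — Critical Ship: [the vessel carries passengers for reward? no] OR [the vessel has a valid load-line certificate? yes] → satisfied.
article 7 — Tier II Operation: [the vessel operates beyond territorial waters? yes] AND [the vessel carries dangerous goods? yes] AND [the vessel is not propelled by mechanical means? yes] → satisfied.
article 4 — Class-G Craft: [not a Critical Ship (article 10)? no] OR [not a Tier II Operation (article 7)? no] → not satisfied.
article 9 — Recognised Ship: [not a Provisional Craft (article 8)? yes] AND [not a Regulated Operation (article 3)? yes] AND [Class-G Craft (article 4)? no] → not satisfied.

No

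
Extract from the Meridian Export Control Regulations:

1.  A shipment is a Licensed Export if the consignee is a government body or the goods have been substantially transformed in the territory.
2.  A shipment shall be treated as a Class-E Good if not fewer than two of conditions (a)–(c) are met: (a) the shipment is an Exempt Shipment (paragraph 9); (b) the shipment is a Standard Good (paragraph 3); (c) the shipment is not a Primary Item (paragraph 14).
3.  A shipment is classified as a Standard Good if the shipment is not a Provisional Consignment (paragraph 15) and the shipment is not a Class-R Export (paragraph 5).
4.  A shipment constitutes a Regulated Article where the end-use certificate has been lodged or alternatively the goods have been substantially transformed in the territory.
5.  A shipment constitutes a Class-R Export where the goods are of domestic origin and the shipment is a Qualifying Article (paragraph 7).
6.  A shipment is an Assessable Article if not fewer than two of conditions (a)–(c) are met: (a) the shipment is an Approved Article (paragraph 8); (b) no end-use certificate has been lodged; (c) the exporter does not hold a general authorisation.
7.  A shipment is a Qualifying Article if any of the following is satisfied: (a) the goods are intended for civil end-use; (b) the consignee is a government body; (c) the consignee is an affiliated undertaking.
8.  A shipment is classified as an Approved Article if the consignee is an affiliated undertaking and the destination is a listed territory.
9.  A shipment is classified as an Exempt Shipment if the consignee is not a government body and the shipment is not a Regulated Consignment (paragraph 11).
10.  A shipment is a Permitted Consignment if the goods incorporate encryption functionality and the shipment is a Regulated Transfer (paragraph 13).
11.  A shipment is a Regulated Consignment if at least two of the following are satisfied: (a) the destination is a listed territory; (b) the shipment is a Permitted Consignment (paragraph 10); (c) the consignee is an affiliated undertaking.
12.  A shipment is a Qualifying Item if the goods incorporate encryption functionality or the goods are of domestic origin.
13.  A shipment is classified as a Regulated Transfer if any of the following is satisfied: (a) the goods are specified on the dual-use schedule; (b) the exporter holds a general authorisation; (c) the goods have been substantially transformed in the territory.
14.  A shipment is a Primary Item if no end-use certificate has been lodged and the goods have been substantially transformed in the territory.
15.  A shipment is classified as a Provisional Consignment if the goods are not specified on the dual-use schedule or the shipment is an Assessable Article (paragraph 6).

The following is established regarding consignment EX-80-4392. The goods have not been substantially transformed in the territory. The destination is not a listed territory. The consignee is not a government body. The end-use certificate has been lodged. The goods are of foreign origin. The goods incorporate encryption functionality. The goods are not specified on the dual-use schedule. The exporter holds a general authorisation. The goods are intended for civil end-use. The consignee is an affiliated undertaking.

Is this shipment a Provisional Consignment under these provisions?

paragraph 8 — Approved Article: [the consignee is an affiliated undertaking? yes] AND [the destination is a listed territory? no] → not satisfied.
paragraph 6 — Assessable Article: Approved Article (paragraph 8)? no; no end-use certificate has been lodged? no; the exporter does not hold a general authorisation? no — 0 of 3 hold (need ≥2) → not satisfied.
paragraph 15 — Provisional Consignment: [the goods are not specified on the dual-use schedule? yes] OR [Assessable Article (paragraph 6)? no] → satisfied.

Yes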